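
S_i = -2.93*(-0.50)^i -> [-2.93, 1.46, -0.73, 0.37, -0.18]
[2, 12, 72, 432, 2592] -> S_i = 2*6^i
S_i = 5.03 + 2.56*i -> [5.03, 7.59, 10.15, 12.71, 15.27]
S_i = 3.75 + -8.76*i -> [3.75, -5.01, -13.77, -22.53, -31.29]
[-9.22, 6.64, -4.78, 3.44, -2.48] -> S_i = -9.22*(-0.72)^i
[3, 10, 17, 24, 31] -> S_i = 3 + 7*i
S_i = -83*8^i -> [-83, -664, -5312, -42496, -339968]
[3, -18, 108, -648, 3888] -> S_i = 3*-6^i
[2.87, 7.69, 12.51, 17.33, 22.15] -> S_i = 2.87 + 4.82*i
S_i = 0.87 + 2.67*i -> [0.87, 3.54, 6.21, 8.88, 11.55]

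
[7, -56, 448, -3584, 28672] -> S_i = 7*-8^i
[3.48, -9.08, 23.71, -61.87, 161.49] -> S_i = 3.48*(-2.61)^i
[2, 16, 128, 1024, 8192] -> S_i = 2*8^i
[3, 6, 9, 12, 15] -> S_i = 3 + 3*i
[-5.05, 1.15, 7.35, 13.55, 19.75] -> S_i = -5.05 + 6.20*i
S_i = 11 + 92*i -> [11, 103, 195, 287, 379]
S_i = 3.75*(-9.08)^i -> [3.75, -34.05, 309.17, -2807.3, 25490.28]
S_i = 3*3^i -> [3, 9, 27, 81, 243]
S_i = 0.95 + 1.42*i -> [0.95, 2.37, 3.79, 5.21, 6.63]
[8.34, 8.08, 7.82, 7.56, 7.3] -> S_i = 8.34 + -0.26*i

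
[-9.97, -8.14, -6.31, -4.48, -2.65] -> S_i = -9.97 + 1.83*i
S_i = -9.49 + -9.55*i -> [-9.49, -19.04, -28.59, -38.14, -47.69]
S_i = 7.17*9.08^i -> [7.17, 65.1, 591.14, 5367.56, 48737.42]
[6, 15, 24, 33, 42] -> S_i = 6 + 9*i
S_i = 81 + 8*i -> [81, 89, 97, 105, 113]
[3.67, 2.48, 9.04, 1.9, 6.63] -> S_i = Random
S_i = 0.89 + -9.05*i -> [0.89, -8.16, -17.21, -26.26, -35.31]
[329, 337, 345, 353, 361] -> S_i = 329 + 8*i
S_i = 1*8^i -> [1, 8, 64, 512, 4096]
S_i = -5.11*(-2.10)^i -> [-5.11, 10.73, -22.54, 47.32, -99.38]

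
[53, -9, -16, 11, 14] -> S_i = Random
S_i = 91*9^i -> [91, 819, 7371, 66339, 597051]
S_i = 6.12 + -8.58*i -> [6.12, -2.46, -11.04, -19.62, -28.2]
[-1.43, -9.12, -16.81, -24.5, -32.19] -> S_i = -1.43 + -7.69*i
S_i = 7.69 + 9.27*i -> [7.69, 16.96, 26.23, 35.5, 44.77]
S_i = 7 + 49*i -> [7, 56, 105, 154, 203]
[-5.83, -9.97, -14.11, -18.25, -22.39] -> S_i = -5.83 + -4.14*i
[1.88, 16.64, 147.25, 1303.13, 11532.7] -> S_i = 1.88*8.85^i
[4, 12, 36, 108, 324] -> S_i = 4*3^i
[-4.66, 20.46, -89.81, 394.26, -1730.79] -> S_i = -4.66*(-4.39)^i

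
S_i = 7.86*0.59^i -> [7.86, 4.64, 2.74, 1.61, 0.95]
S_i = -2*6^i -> [-2, -12, -72, -432, -2592]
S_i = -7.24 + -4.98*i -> [-7.24, -12.22, -17.2, -22.18, -27.16]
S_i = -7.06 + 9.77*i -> [-7.06, 2.71, 12.48, 22.25, 32.02]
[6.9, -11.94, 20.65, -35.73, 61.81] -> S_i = 6.90*(-1.73)^i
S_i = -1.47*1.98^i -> [-1.47, -2.91, -5.76, -11.41, -22.59]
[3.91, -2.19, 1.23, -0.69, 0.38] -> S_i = 3.91*(-0.56)^i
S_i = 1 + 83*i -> [1, 84, 167, 250, 333]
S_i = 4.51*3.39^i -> [4.51, 15.29, 51.83, 175.7, 595.63]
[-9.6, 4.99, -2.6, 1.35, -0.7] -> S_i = -9.60*(-0.52)^i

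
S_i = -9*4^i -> [-9, -36, -144, -576, -2304]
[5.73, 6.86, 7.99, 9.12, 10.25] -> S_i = 5.73 + 1.13*i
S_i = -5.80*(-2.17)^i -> [-5.8, 12.59, -27.31, 59.27, -128.61]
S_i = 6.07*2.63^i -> [6.07, 15.96, 41.99, 110.42, 290.41]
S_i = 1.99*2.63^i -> [1.99, 5.23, 13.76, 36.2, 95.21]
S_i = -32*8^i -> [-32, -256, -2048, -16384, -131072]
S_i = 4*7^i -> [4, 28, 196, 1372, 9604]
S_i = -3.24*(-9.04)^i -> [-3.24, 29.29, -264.78, 2393.59, -21638.08]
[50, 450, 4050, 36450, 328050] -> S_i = 50*9^i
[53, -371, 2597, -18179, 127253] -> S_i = 53*-7^i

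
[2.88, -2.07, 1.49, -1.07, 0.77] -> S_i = 2.88*(-0.72)^i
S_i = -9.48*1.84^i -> [-9.48, -17.44, -32.1, -59.06, -108.66]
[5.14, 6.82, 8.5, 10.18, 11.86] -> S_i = 5.14 + 1.68*i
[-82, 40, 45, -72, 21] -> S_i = Random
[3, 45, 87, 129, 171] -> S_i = 3 + 42*i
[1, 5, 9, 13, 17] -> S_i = 1 + 4*i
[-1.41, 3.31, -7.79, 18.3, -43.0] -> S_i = -1.41*(-2.35)^i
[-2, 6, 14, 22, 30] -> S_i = -2 + 8*i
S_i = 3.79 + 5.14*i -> [3.79, 8.93, 14.07, 19.21, 24.35]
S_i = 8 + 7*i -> [8, 15, 22, 29, 36]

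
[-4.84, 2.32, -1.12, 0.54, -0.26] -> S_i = -4.84*(-0.48)^i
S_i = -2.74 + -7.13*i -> [-2.74, -9.87, -17.0, -24.13, -31.26]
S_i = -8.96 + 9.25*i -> [-8.96, 0.29, 9.54, 18.79, 28.04]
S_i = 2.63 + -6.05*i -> [2.63, -3.42, -9.47, -15.52, -21.57]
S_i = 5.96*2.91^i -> [5.96, 17.34, 50.47, 146.87, 427.38]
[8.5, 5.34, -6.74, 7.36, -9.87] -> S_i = Random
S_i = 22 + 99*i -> [22, 121, 220, 319, 418]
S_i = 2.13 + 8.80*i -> [2.13, 10.93, 19.73, 28.53, 37.33]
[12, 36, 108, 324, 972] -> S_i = 12*3^i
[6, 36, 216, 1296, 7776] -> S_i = 6*6^i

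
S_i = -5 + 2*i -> [-5, -3, -1, 1, 3]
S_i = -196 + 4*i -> [-196, -192, -188, -184, -180]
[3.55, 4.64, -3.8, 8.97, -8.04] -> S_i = Random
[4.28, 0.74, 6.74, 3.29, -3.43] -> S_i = Random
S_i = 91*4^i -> [91, 364, 1456, 5824, 23296]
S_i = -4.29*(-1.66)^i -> [-4.29, 7.12, -11.82, 19.62, -32.58]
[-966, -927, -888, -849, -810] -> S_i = -966 + 39*i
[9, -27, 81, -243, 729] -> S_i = 9*-3^i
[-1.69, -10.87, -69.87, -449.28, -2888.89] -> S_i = -1.69*6.43^i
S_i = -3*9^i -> [-3, -27, -243, -2187, -19683]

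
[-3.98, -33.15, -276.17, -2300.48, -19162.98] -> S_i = -3.98*8.33^i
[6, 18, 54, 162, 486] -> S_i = 6*3^i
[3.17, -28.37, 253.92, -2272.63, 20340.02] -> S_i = 3.17*(-8.95)^i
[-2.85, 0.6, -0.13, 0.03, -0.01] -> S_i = -2.85*(-0.21)^i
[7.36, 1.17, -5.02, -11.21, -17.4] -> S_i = 7.36 + -6.19*i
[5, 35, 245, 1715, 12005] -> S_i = 5*7^i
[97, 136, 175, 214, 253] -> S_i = 97 + 39*i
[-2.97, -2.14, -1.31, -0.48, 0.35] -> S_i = -2.97 + 0.83*i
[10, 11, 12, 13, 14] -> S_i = 10 + 1*i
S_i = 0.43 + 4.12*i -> [0.43, 4.55, 8.67, 12.79, 16.91]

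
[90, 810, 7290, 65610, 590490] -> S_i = 90*9^i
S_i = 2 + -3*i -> [2, -1, -4, -7, -10]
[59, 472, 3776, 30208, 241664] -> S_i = 59*8^i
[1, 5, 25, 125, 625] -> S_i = 1*5^i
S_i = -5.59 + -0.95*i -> [-5.59, -6.54, -7.49, -8.44, -9.39]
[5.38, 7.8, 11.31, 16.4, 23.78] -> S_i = 5.38*1.45^i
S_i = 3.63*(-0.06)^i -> [3.63, -0.22, 0.01, -0.0, 0.0]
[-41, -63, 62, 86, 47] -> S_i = Random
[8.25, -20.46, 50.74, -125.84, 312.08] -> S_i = 8.25*(-2.48)^i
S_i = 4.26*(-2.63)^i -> [4.26, -11.2, 29.47, -77.5, 203.81]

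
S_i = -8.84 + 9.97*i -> [-8.84, 1.13, 11.1, 21.07, 31.04]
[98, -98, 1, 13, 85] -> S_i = Random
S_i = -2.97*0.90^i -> [-2.97, -2.67, -2.41, -2.17, -1.95]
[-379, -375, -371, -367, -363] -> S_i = -379 + 4*i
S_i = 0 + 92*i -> [0, 92, 184, 276, 368]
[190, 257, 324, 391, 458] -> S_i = 190 + 67*i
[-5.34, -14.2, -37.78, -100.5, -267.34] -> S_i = -5.34*2.66^i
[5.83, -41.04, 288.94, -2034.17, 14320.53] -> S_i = 5.83*(-7.04)^i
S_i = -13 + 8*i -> [-13, -5, 3, 11, 19]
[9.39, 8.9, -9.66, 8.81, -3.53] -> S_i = Random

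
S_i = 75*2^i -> [75, 150, 300, 600, 1200]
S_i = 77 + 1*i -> [77, 78, 79, 80, 81]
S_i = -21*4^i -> [-21, -84, -336, -1344, -5376]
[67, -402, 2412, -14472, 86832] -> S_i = 67*-6^i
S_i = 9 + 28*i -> [9, 37, 65, 93, 121]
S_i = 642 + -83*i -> [642, 559, 476, 393, 310]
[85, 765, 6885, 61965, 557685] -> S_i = 85*9^i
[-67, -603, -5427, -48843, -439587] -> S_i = -67*9^i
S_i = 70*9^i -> [70, 630, 5670, 51030, 459270]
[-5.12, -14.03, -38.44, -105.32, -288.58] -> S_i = -5.12*2.74^i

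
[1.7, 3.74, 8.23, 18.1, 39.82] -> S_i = 1.70*2.20^i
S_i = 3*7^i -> [3, 21, 147, 1029, 7203]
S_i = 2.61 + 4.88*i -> [2.61, 7.49, 12.37, 17.25, 22.13]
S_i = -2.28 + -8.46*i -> [-2.28, -10.74, -19.2, -27.66, -36.12]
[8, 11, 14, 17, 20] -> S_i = 8 + 3*i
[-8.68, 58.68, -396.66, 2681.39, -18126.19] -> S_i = -8.68*(-6.76)^i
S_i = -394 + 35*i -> [-394, -359, -324, -289, -254]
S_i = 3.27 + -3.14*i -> [3.27, 0.13, -3.01, -6.15, -9.29]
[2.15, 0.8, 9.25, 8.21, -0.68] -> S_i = Random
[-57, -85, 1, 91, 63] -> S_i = Random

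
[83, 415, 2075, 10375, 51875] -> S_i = 83*5^i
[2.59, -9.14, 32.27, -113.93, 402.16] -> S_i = 2.59*(-3.53)^i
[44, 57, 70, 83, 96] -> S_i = 44 + 13*i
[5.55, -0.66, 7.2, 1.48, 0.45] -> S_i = Random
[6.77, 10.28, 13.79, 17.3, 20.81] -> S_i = 6.77 + 3.51*i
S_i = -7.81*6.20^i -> [-7.81, -48.42, -300.22, -1861.34, -11540.32]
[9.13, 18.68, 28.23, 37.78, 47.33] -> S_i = 9.13 + 9.55*i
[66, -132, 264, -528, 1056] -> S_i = 66*-2^i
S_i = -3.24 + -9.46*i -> [-3.24, -12.7, -22.16, -31.62, -41.08]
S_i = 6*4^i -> [6, 24, 96, 384, 1536]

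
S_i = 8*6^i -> [8, 48, 288, 1728, 10368]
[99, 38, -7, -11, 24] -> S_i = Random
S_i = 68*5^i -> [68, 340, 1700, 8500, 42500]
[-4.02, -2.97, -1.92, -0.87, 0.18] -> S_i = -4.02 + 1.05*i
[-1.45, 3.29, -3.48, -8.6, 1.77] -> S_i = Random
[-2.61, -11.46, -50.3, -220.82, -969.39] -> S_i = -2.61*4.39^i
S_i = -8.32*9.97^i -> [-8.32, -82.95, -827.02, -8245.34, -82206.08]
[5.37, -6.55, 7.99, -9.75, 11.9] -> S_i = 5.37*(-1.22)^i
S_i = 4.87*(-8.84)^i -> [4.87, -43.05, 380.57, -3364.23, 29739.8]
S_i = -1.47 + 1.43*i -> [-1.47, -0.04, 1.39, 2.82, 4.25]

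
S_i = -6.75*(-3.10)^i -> [-6.75, 20.92, -64.87, 201.09, -623.38]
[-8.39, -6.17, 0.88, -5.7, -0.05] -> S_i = Random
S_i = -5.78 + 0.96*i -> [-5.78, -4.82, -3.86, -2.9, -1.94]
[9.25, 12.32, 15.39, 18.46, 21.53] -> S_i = 9.25 + 3.07*i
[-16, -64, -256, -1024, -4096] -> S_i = -16*4^i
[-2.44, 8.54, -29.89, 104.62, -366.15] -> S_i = -2.44*(-3.50)^i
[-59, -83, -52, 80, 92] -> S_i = Random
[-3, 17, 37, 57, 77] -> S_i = -3 + 20*i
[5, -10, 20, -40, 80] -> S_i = 5*-2^i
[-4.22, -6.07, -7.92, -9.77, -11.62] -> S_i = -4.22 + -1.85*i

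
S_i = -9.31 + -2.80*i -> [-9.31, -12.11, -14.91, -17.71, -20.51]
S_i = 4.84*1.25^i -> [4.84, 6.05, 7.56, 9.45, 11.82]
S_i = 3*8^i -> [3, 24, 192, 1536, 12288]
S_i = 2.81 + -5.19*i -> [2.81, -2.38, -7.57, -12.76, -17.95]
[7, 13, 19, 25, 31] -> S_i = 7 + 6*i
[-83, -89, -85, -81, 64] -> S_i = Random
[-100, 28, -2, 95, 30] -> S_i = Random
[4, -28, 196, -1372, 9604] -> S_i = 4*-7^i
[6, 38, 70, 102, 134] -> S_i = 6 + 32*i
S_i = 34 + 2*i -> [34, 36, 38, 40, 42]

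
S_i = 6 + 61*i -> [6, 67, 128, 189, 250]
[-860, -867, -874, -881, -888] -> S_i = -860 + -7*i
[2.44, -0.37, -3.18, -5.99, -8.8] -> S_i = 2.44 + -2.81*i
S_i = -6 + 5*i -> [-6, -1, 4, 9, 14]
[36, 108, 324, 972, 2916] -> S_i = 36*3^i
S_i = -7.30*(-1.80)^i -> [-7.3, 13.14, -23.65, 42.57, -76.63]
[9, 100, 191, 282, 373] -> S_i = 9 + 91*i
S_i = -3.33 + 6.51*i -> [-3.33, 3.18, 9.69, 16.2, 22.71]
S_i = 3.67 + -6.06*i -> [3.67, -2.39, -8.45, -14.51, -20.57]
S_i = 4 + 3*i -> [4, 7, 10, 13, 16]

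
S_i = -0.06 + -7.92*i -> [-0.06, -7.98, -15.9, -23.82, -31.74]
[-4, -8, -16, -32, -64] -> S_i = -4*2^i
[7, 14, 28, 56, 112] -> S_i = 7*2^i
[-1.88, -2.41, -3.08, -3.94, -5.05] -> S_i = -1.88*1.28^i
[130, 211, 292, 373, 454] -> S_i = 130 + 81*i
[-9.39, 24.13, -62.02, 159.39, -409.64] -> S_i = -9.39*(-2.57)^i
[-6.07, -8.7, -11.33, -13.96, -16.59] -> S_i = -6.07 + -2.63*i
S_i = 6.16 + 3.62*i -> [6.16, 9.78, 13.4, 17.02, 20.64]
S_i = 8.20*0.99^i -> [8.2, 8.12, 8.04, 7.96, 7.88]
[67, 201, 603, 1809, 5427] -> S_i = 67*3^i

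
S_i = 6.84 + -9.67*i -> [6.84, -2.83, -12.5, -22.17, -31.84]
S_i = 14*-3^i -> [14, -42, 126, -378, 1134]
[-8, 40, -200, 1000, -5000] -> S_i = -8*-5^i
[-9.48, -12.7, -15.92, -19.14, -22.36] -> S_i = -9.48 + -3.22*i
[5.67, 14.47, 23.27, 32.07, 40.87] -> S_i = 5.67 + 8.80*i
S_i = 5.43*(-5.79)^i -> [5.43, -31.44, 182.04, -1053.99, 6102.59]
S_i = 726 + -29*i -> [726, 697, 668, 639, 610]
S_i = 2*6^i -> [2, 12, 72, 432, 2592]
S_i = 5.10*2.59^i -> [5.1, 13.21, 34.21, 88.61, 229.49]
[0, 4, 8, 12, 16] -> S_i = 0 + 4*i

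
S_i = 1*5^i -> [1, 5, 25, 125, 625]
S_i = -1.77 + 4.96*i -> [-1.77, 3.19, 8.15, 13.11, 18.07]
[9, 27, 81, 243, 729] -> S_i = 9*3^i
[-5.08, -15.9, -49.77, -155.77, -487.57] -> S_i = -5.08*3.13^i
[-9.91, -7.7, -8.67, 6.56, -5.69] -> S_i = Random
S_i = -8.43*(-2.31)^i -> [-8.43, 19.47, -44.98, 103.91, -240.04]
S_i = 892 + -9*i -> [892, 883, 874, 865, 856]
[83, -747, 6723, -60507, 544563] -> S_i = 83*-9^i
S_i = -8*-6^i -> [-8, 48, -288, 1728, -10368]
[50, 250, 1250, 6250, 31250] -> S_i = 50*5^i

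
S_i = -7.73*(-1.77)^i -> [-7.73, 13.68, -24.22, 42.86, -75.87]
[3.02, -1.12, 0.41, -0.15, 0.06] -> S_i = 3.02*(-0.37)^i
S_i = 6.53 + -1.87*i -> [6.53, 4.66, 2.79, 0.92, -0.95]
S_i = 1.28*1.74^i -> [1.28, 2.23, 3.88, 6.74, 11.73]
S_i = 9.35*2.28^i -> [9.35, 21.32, 48.61, 110.82, 252.67]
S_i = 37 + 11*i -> [37, 48, 59, 70, 81]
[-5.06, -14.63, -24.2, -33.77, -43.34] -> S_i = -5.06 + -9.57*i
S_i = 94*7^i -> [94, 658, 4606, 32242, 225694]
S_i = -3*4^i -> [-3, -12, -48, -192, -768]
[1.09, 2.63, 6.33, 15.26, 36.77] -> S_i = 1.09*2.41^i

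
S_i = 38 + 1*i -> [38, 39, 40, 41, 42]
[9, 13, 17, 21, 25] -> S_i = 9 + 4*i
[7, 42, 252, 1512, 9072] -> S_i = 7*6^i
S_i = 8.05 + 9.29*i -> [8.05, 17.34, 26.63, 35.92, 45.21]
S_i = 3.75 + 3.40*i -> [3.75, 7.15, 10.55, 13.95, 17.35]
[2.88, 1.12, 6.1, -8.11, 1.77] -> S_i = Random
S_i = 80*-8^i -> [80, -640, 5120, -40960, 327680]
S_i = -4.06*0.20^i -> [-4.06, -0.81, -0.16, -0.03, -0.01]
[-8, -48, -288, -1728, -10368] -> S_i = -8*6^i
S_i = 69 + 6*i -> [69, 75, 81, 87, 93]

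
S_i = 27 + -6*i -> [27, 21, 15, 9, 3]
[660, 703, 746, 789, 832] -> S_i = 660 + 43*i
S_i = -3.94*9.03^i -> [-3.94, -35.58, -321.27, -2901.08, -26196.74]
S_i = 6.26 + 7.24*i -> [6.26, 13.5, 20.74, 27.98, 35.22]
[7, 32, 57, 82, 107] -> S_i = 7 + 25*i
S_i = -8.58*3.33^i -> [-8.58, -28.57, -95.14, -316.83, -1055.03]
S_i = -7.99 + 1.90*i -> [-7.99, -6.09, -4.19, -2.29, -0.39]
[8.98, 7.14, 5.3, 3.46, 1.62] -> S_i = 8.98 + -1.84*i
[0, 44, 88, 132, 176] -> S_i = 0 + 44*i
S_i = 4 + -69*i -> [4, -65, -134, -203, -272]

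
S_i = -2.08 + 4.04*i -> [-2.08, 1.96, 6.0, 10.04, 14.08]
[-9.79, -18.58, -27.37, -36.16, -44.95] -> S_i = -9.79 + -8.79*i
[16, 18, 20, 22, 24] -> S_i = 16 + 2*i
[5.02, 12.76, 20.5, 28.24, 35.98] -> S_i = 5.02 + 7.74*i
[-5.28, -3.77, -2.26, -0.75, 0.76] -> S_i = -5.28 + 1.51*i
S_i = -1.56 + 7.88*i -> [-1.56, 6.32, 14.2, 22.08, 29.96]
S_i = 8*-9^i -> [8, -72, 648, -5832, 52488]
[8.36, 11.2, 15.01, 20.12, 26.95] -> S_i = 8.36*1.34^i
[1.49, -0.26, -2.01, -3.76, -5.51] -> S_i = 1.49 + -1.75*i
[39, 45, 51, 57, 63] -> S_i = 39 + 6*i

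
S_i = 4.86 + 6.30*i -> [4.86, 11.16, 17.46, 23.76, 30.06]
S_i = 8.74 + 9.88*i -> [8.74, 18.62, 28.5, 38.38, 48.26]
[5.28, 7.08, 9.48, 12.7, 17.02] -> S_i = 5.28*1.34^i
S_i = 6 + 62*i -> [6, 68, 130, 192, 254]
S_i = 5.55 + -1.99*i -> [5.55, 3.56, 1.57, -0.42, -2.41]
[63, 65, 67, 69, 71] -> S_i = 63 + 2*i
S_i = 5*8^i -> [5, 40, 320, 2560, 20480]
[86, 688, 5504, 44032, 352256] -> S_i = 86*8^i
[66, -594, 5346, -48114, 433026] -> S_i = 66*-9^i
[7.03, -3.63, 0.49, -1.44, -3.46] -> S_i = Random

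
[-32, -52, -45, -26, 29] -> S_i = Random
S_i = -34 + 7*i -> [-34, -27, -20, -13, -6]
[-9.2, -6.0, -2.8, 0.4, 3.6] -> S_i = -9.20 + 3.20*i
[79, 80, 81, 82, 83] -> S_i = 79 + 1*i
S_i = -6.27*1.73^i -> [-6.27, -10.85, -18.77, -32.46, -56.16]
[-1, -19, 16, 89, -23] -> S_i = Random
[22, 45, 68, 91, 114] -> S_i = 22 + 23*i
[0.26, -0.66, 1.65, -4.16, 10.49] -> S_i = 0.26*(-2.52)^i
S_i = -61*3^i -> [-61, -183, -549, -1647, -4941]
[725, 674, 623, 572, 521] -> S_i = 725 + -51*i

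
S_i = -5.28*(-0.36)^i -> [-5.28, 1.9, -0.68, 0.25, -0.09]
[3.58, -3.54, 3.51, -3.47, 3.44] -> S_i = 3.58*(-0.99)^i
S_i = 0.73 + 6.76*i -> [0.73, 7.49, 14.25, 21.01, 27.77]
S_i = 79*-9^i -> [79, -711, 6399, -57591, 518319]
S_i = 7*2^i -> [7, 14, 28, 56, 112]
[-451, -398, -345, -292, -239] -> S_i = -451 + 53*i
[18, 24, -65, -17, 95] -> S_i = Random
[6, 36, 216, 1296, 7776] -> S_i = 6*6^i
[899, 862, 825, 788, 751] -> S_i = 899 + -37*i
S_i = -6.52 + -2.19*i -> [-6.52, -8.71, -10.9, -13.09, -15.28]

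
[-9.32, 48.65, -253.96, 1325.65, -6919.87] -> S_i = -9.32*(-5.22)^i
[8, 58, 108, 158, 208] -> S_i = 8 + 50*i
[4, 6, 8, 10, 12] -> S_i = 4 + 2*i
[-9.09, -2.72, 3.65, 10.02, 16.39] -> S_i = -9.09 + 6.37*i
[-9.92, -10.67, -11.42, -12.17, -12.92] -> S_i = -9.92 + -0.75*i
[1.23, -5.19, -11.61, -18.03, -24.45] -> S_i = 1.23 + -6.42*i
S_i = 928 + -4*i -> [928, 924, 920, 916, 912]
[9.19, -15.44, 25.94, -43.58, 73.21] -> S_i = 9.19*(-1.68)^i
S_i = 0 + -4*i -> [0, -4, -8, -12, -16]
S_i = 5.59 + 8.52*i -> [5.59, 14.11, 22.63, 31.15, 39.67]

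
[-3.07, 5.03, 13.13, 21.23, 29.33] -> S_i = -3.07 + 8.10*i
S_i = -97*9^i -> [-97, -873, -7857, -70713, -636417]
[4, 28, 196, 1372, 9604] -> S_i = 4*7^i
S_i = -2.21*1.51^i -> [-2.21, -3.34, -5.04, -7.61, -11.49]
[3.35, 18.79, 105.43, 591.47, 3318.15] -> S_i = 3.35*5.61^i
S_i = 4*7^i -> [4, 28, 196, 1372, 9604]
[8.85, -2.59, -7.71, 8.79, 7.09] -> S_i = Random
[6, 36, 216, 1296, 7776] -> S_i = 6*6^i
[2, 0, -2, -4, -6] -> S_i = 2 + -2*i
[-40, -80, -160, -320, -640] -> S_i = -40*2^i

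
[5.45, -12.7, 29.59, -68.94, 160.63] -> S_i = 5.45*(-2.33)^i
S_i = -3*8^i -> [-3, -24, -192, -1536, -12288]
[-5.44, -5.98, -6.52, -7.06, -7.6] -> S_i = -5.44 + -0.54*i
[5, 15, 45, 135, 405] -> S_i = 5*3^i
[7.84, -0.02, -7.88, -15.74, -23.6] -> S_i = 7.84 + -7.86*i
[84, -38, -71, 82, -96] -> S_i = Random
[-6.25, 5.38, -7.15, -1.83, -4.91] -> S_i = Random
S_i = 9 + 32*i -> [9, 41, 73, 105, 137]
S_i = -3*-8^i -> [-3, 24, -192, 1536, -12288]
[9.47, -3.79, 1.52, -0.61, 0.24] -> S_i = 9.47*(-0.40)^i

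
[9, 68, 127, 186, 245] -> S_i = 9 + 59*i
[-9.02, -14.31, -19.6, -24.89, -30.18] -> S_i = -9.02 + -5.29*i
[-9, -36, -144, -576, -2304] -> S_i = -9*4^i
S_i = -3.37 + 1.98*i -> [-3.37, -1.39, 0.59, 2.57, 4.55]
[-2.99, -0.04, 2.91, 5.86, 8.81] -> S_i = -2.99 + 2.95*i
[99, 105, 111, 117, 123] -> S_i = 99 + 6*i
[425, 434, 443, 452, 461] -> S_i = 425 + 9*i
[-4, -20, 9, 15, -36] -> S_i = Random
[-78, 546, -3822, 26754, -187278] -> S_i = -78*-7^i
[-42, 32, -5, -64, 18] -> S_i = Random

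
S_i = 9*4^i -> [9, 36, 144, 576, 2304]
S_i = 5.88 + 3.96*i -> [5.88, 9.84, 13.8, 17.76, 21.72]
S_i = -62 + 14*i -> [-62, -48, -34, -20, -6]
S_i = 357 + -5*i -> [357, 352, 347, 342, 337]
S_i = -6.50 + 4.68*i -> [-6.5, -1.82, 2.86, 7.54, 12.22]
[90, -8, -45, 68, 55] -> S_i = Random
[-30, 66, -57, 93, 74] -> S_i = Random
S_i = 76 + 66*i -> [76, 142, 208, 274, 340]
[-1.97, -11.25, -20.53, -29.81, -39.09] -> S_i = -1.97 + -9.28*i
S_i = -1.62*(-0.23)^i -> [-1.62, 0.37, -0.09, 0.02, -0.0]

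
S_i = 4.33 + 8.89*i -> [4.33, 13.22, 22.11, 31.0, 39.89]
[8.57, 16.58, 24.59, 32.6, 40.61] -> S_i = 8.57 + 8.01*i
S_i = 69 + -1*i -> [69, 68, 67, 66, 65]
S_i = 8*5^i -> [8, 40, 200, 1000, 5000]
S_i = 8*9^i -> [8, 72, 648, 5832, 52488]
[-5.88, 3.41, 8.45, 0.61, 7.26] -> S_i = Random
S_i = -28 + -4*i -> [-28, -32, -36, -40, -44]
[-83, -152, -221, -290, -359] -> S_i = -83 + -69*i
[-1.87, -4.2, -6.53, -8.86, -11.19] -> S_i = -1.87 + -2.33*i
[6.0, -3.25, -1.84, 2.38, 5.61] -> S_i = Random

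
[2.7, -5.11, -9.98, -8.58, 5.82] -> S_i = Random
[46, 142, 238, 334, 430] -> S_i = 46 + 96*i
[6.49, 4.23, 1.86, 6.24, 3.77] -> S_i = Random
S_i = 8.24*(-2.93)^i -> [8.24, -24.14, 70.74, -207.27, 607.29]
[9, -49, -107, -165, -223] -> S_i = 9 + -58*i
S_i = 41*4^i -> [41, 164, 656, 2624, 10496]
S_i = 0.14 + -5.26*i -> [0.14, -5.12, -10.38, -15.64, -20.9]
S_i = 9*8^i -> [9, 72, 576, 4608, 36864]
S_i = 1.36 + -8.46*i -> [1.36, -7.1, -15.56, -24.02, -32.48]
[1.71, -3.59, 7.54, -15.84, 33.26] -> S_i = 1.71*(-2.10)^i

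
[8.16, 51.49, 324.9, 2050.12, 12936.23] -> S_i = 8.16*6.31^i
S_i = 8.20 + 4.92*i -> [8.2, 13.12, 18.04, 22.96, 27.88]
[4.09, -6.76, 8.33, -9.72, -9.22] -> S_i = Random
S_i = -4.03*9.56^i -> [-4.03, -38.53, -368.32, -3521.1, -33661.74]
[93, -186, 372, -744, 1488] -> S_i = 93*-2^i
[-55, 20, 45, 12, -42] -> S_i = Random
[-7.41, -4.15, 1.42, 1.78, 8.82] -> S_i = Random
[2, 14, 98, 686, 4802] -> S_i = 2*7^i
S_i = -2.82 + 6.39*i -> [-2.82, 3.57, 9.96, 16.35, 22.74]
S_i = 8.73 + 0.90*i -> [8.73, 9.63, 10.53, 11.43, 12.33]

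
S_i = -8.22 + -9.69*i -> [-8.22, -17.91, -27.6, -37.29, -46.98]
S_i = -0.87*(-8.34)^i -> [-0.87, 7.26, -60.51, 504.68, -4209.04]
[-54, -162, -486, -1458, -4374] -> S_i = -54*3^i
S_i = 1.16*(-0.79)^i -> [1.16, -0.92, 0.72, -0.57, 0.45]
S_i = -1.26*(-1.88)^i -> [-1.26, 2.37, -4.45, 8.37, -15.74]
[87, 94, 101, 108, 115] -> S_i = 87 + 7*i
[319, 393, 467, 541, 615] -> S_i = 319 + 74*i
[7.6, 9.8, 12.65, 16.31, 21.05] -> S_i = 7.60*1.29^i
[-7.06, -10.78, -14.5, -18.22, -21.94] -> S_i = -7.06 + -3.72*i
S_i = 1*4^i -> [1, 4, 16, 64, 256]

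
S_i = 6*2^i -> [6, 12, 24, 48, 96]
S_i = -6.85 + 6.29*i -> [-6.85, -0.56, 5.73, 12.02, 18.31]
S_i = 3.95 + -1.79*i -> [3.95, 2.16, 0.37, -1.42, -3.21]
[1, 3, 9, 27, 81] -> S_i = 1*3^i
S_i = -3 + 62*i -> [-3, 59, 121, 183, 245]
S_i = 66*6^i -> [66, 396, 2376, 14256, 85536]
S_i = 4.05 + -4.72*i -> [4.05, -0.67, -5.39, -10.11, -14.83]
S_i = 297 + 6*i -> [297, 303, 309, 315, 321]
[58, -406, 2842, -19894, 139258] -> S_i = 58*-7^i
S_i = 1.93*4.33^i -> [1.93, 8.36, 36.19, 156.68, 678.44]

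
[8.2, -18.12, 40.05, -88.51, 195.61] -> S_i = 8.20*(-2.21)^i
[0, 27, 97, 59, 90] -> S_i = Random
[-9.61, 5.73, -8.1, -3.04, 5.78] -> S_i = Random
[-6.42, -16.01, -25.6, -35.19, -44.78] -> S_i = -6.42 + -9.59*i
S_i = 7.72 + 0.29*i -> [7.72, 8.01, 8.3, 8.59, 8.88]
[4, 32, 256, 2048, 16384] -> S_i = 4*8^i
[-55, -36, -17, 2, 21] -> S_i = -55 + 19*i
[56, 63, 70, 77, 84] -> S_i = 56 + 7*i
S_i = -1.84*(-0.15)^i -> [-1.84, 0.28, -0.04, 0.01, -0.0]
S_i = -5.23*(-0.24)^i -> [-5.23, 1.26, -0.3, 0.07, -0.02]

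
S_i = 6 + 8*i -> [6, 14, 22, 30, 38]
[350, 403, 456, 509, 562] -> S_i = 350 + 53*i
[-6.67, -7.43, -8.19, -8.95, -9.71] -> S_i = -6.67 + -0.76*i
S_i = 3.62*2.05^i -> [3.62, 7.42, 15.21, 31.19, 63.93]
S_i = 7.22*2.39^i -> [7.22, 17.26, 41.24, 98.57, 235.57]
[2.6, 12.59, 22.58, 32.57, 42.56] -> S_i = 2.60 + 9.99*i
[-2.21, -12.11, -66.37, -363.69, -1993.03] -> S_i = -2.21*5.48^i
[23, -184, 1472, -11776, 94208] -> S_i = 23*-8^i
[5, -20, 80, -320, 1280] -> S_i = 5*-4^i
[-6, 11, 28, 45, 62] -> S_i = -6 + 17*i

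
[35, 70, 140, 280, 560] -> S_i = 35*2^i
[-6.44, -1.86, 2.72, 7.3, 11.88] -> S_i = -6.44 + 4.58*i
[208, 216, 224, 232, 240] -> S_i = 208 + 8*i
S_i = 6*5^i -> [6, 30, 150, 750, 3750]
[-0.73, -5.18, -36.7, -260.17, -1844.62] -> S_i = -0.73*7.09^i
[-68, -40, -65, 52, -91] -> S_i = Random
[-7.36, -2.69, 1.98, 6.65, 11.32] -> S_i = -7.36 + 4.67*i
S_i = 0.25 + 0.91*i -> [0.25, 1.16, 2.07, 2.98, 3.89]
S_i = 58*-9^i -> [58, -522, 4698, -42282, 380538]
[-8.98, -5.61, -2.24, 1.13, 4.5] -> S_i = -8.98 + 3.37*i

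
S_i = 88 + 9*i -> [88, 97, 106, 115, 124]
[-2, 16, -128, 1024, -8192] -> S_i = -2*-8^i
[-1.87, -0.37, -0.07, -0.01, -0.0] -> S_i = -1.87*0.20^i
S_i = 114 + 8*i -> [114, 122, 130, 138, 146]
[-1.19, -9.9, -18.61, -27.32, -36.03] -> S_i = -1.19 + -8.71*i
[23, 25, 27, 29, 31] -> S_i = 23 + 2*i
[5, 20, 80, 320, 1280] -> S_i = 5*4^i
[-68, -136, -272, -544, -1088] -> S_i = -68*2^i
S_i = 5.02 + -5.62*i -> [5.02, -0.6, -6.22, -11.84, -17.46]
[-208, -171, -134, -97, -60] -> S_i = -208 + 37*i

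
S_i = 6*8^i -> [6, 48, 384, 3072, 24576]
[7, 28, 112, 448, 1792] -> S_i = 7*4^i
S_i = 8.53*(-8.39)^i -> [8.53, -71.57, 600.44, -5037.73, 42266.56]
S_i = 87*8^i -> [87, 696, 5568, 44544, 356352]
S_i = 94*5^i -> [94, 470, 2350, 11750, 58750]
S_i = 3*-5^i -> [3, -15, 75, -375, 1875]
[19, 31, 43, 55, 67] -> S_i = 19 + 12*i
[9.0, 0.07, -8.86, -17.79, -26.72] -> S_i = 9.00 + -8.93*i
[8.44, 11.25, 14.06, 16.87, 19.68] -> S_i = 8.44 + 2.81*i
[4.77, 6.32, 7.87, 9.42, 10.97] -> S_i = 4.77 + 1.55*i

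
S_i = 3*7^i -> [3, 21, 147, 1029, 7203]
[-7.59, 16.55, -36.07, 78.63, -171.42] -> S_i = -7.59*(-2.18)^i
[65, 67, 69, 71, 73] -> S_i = 65 + 2*i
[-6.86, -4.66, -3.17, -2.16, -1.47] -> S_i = -6.86*0.68^i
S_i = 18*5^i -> [18, 90, 450, 2250, 11250]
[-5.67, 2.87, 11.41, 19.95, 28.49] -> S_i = -5.67 + 8.54*i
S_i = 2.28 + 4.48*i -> [2.28, 6.76, 11.24, 15.72, 20.2]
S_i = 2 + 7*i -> [2, 9, 16, 23, 30]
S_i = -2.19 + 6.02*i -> [-2.19, 3.83, 9.85, 15.87, 21.89]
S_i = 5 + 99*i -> [5, 104, 203, 302, 401]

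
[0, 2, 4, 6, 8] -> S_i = 0 + 2*i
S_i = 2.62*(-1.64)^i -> [2.62, -4.3, 7.05, -11.56, 18.95]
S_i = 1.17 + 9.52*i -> [1.17, 10.69, 20.21, 29.73, 39.25]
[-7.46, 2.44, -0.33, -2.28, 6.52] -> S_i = Random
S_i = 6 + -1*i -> [6, 5, 4, 3, 2]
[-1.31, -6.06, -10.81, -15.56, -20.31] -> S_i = -1.31 + -4.75*i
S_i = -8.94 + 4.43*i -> [-8.94, -4.51, -0.08, 4.35, 8.78]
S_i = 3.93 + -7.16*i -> [3.93, -3.23, -10.39, -17.55, -24.71]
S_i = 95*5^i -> [95, 475, 2375, 11875, 59375]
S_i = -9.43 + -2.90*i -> [-9.43, -12.33, -15.23, -18.13, -21.03]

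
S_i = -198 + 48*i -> [-198, -150, -102, -54, -6]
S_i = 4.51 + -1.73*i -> [4.51, 2.78, 1.05, -0.68, -2.41]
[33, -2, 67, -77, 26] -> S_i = Random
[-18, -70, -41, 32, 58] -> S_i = Random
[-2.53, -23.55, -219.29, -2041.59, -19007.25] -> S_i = -2.53*9.31^i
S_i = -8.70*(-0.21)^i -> [-8.7, 1.83, -0.38, 0.08, -0.02]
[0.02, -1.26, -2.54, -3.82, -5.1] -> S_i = 0.02 + -1.28*i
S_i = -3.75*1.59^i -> [-3.75, -5.96, -9.48, -15.07, -23.97]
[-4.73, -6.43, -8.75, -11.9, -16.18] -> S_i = -4.73*1.36^i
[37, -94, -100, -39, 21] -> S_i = Random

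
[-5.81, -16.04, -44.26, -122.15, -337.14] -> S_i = -5.81*2.76^i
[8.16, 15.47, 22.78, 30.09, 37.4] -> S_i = 8.16 + 7.31*i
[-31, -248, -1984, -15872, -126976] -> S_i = -31*8^i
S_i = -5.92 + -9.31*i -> [-5.92, -15.23, -24.54, -33.85, -43.16]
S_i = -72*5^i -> [-72, -360, -1800, -9000, -45000]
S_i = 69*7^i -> [69, 483, 3381, 23667, 165669]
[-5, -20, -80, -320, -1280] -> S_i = -5*4^i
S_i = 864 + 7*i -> [864, 871, 878, 885, 892]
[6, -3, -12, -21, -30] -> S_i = 6 + -9*i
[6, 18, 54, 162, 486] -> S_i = 6*3^i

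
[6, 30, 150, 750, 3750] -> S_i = 6*5^i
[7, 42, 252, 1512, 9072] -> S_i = 7*6^i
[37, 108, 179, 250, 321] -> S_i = 37 + 71*i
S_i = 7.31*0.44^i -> [7.31, 3.22, 1.42, 0.62, 0.27]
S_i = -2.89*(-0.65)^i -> [-2.89, 1.88, -1.22, 0.79, -0.52]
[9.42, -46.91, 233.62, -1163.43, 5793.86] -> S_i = 9.42*(-4.98)^i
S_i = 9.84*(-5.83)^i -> [9.84, -57.37, 334.45, -1949.85, 11367.61]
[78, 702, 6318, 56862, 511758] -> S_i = 78*9^i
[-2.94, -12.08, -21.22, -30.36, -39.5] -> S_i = -2.94 + -9.14*i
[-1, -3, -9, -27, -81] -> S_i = -1*3^i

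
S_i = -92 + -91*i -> [-92, -183, -274, -365, -456]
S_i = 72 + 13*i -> [72, 85, 98, 111, 124]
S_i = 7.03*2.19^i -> [7.03, 15.4, 33.72, 73.84, 161.71]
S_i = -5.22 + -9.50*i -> [-5.22, -14.72, -24.22, -33.72, -43.22]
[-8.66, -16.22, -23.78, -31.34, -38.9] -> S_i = -8.66 + -7.56*i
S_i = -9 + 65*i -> [-9, 56, 121, 186, 251]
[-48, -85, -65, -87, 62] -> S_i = Random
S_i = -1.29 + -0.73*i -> [-1.29, -2.02, -2.75, -3.48, -4.21]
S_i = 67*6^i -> [67, 402, 2412, 14472, 86832]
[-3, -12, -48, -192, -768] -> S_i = -3*4^i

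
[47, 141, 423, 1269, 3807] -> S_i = 47*3^i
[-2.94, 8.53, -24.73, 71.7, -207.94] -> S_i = -2.94*(-2.90)^i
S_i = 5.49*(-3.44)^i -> [5.49, -18.89, 64.97, -223.48, 768.79]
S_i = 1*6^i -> [1, 6, 36, 216, 1296]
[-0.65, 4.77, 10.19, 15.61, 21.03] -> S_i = -0.65 + 5.42*i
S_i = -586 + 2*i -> [-586, -584, -582, -580, -578]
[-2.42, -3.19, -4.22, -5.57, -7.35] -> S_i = -2.42*1.32^i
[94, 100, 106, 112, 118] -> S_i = 94 + 6*i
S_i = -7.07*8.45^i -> [-7.07, -59.74, -504.82, -4265.69, -36045.1]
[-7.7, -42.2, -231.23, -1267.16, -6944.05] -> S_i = -7.70*5.48^i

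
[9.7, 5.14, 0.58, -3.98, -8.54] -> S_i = 9.70 + -4.56*i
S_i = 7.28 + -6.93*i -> [7.28, 0.35, -6.58, -13.51, -20.44]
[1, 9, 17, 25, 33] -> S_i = 1 + 8*i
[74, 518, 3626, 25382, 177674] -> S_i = 74*7^i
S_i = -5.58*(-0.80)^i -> [-5.58, 4.46, -3.57, 2.86, -2.29]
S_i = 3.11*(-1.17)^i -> [3.11, -3.64, 4.26, -4.98, 5.83]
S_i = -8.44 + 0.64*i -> [-8.44, -7.8, -7.16, -6.52, -5.88]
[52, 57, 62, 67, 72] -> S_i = 52 + 5*i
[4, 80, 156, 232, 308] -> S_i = 4 + 76*i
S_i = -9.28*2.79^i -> [-9.28, -25.89, -72.24, -201.54, -562.3]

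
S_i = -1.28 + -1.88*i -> [-1.28, -3.16, -5.04, -6.92, -8.8]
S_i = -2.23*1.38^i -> [-2.23, -3.08, -4.25, -5.86, -8.09]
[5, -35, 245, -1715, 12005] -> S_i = 5*-7^i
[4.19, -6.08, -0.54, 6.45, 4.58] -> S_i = Random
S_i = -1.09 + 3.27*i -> [-1.09, 2.18, 5.45, 8.72, 11.99]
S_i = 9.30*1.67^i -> [9.3, 15.53, 25.94, 43.31, 72.34]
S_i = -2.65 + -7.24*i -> [-2.65, -9.89, -17.13, -24.37, -31.61]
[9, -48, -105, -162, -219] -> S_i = 9 + -57*i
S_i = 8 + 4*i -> [8, 12, 16, 20, 24]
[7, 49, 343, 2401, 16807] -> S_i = 7*7^i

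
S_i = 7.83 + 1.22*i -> [7.83, 9.05, 10.27, 11.49, 12.71]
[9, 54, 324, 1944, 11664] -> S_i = 9*6^i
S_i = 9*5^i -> [9, 45, 225, 1125, 5625]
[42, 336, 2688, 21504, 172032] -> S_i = 42*8^i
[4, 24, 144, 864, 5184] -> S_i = 4*6^i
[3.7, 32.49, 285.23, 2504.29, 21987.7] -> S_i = 3.70*8.78^i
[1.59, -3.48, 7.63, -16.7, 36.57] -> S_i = 1.59*(-2.19)^i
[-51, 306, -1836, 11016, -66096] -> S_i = -51*-6^i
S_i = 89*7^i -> [89, 623, 4361, 30527, 213689]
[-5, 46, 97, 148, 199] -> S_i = -5 + 51*i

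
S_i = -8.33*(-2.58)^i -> [-8.33, 21.49, -55.45, 143.06, -369.08]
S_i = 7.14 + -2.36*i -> [7.14, 4.78, 2.42, 0.06, -2.3]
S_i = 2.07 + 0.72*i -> [2.07, 2.79, 3.51, 4.23, 4.95]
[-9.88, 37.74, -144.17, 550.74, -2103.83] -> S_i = -9.88*(-3.82)^i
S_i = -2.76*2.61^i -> [-2.76, -7.2, -18.8, -49.07, -128.08]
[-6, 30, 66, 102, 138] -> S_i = -6 + 36*i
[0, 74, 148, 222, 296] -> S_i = 0 + 74*i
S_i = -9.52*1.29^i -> [-9.52, -12.28, -15.84, -20.44, -26.36]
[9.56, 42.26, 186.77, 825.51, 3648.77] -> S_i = 9.56*4.42^i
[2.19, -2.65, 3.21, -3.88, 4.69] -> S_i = 2.19*(-1.21)^i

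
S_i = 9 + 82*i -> [9, 91, 173, 255, 337]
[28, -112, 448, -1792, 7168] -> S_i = 28*-4^i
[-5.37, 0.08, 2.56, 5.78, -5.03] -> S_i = Random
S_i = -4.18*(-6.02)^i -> [-4.18, 25.16, -151.48, 911.94, -5489.87]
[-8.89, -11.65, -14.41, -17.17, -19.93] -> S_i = -8.89 + -2.76*i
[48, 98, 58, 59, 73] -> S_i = Random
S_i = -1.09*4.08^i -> [-1.09, -4.45, -18.14, -74.03, -302.04]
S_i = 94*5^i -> [94, 470, 2350, 11750, 58750]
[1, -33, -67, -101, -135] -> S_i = 1 + -34*i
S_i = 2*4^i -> [2, 8, 32, 128, 512]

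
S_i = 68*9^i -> [68, 612, 5508, 49572, 446148]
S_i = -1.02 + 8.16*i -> [-1.02, 7.14, 15.3, 23.46, 31.62]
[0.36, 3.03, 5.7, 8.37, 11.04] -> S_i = 0.36 + 2.67*i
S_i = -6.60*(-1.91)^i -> [-6.6, 12.61, -24.08, 45.99, -87.84]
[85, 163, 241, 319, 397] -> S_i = 85 + 78*i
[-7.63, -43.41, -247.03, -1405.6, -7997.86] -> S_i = -7.63*5.69^i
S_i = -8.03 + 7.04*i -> [-8.03, -0.99, 6.05, 13.09, 20.13]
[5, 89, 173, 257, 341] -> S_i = 5 + 84*i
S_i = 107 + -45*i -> [107, 62, 17, -28, -73]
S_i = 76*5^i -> [76, 380, 1900, 9500, 47500]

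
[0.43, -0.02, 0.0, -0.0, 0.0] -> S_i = 0.43*(-0.05)^i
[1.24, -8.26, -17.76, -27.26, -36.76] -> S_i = 1.24 + -9.50*i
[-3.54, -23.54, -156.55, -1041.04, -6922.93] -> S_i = -3.54*6.65^i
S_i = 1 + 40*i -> [1, 41, 81, 121, 161]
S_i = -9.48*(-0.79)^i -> [-9.48, 7.49, -5.92, 4.67, -3.69]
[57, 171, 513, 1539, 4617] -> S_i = 57*3^i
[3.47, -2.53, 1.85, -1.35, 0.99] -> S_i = 3.47*(-0.73)^i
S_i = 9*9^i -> [9, 81, 729, 6561, 59049]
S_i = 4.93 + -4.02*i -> [4.93, 0.91, -3.11, -7.13, -11.15]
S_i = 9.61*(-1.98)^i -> [9.61, -19.03, 37.68, -74.6, 147.7]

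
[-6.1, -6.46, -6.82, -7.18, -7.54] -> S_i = -6.10 + -0.36*i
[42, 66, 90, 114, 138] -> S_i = 42 + 24*i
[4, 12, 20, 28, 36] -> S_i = 4 + 8*i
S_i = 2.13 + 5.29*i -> [2.13, 7.42, 12.71, 18.0, 23.29]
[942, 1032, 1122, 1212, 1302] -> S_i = 942 + 90*i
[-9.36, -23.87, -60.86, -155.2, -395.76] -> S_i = -9.36*2.55^i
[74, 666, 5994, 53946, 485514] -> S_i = 74*9^i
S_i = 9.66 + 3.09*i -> [9.66, 12.75, 15.84, 18.93, 22.02]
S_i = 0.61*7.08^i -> [0.61, 4.32, 30.58, 216.49, 1532.72]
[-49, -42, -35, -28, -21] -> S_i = -49 + 7*i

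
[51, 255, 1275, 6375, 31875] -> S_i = 51*5^i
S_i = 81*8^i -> [81, 648, 5184, 41472, 331776]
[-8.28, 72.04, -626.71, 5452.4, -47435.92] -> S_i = -8.28*(-8.70)^i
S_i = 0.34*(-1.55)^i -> [0.34, -0.53, 0.82, -1.27, 1.96]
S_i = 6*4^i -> [6, 24, 96, 384, 1536]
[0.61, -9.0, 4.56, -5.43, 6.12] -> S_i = Random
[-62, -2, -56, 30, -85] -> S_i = Random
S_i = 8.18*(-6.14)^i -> [8.18, -50.23, 308.38, -1893.47, 11625.91]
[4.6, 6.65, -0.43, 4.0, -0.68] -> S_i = Random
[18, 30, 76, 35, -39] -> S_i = Random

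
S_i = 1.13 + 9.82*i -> [1.13, 10.95, 20.77, 30.59, 40.41]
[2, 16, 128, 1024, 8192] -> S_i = 2*8^i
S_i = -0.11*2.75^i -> [-0.11, -0.3, -0.83, -2.29, -6.29]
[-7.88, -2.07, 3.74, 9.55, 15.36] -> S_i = -7.88 + 5.81*i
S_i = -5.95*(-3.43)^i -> [-5.95, 20.41, -70.0, 240.1, -823.56]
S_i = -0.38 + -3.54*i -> [-0.38, -3.92, -7.46, -11.0, -14.54]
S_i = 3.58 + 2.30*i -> [3.58, 5.88, 8.18, 10.48, 12.78]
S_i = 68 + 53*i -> [68, 121, 174, 227, 280]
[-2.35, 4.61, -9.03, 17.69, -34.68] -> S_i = -2.35*(-1.96)^i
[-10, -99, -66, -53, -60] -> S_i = Random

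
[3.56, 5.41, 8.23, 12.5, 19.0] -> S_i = 3.56*1.52^i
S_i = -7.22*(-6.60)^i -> [-7.22, 47.65, -314.5, 2075.72, -13699.76]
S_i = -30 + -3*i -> [-30, -33, -36, -39, -42]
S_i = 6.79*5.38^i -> [6.79, 36.53, 196.53, 1057.34, 5688.51]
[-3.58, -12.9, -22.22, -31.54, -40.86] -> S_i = -3.58 + -9.32*i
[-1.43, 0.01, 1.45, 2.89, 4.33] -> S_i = -1.43 + 1.44*i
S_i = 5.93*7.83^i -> [5.93, 46.43, 363.56, 2846.69, 22289.57]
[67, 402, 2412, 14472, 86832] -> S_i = 67*6^i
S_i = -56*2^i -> [-56, -112, -224, -448, -896]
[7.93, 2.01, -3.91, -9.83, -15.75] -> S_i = 7.93 + -5.92*i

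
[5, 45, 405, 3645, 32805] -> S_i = 5*9^i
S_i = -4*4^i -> [-4, -16, -64, -256, -1024]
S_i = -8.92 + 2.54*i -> [-8.92, -6.38, -3.84, -1.3, 1.24]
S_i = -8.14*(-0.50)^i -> [-8.14, 4.07, -2.04, 1.02, -0.51]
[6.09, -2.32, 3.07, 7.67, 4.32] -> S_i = Random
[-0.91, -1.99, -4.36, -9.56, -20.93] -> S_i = -0.91*2.19^i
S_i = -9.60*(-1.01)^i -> [-9.6, 9.7, -9.79, 9.89, -9.99]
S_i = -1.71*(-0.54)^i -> [-1.71, 0.92, -0.5, 0.27, -0.15]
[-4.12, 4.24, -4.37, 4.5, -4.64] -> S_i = -4.12*(-1.03)^i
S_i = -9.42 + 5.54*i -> [-9.42, -3.88, 1.66, 7.2, 12.74]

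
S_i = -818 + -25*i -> [-818, -843, -868, -893, -918]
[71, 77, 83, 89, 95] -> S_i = 71 + 6*i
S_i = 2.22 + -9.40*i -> [2.22, -7.18, -16.58, -25.98, -35.38]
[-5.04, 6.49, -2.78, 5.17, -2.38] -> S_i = Random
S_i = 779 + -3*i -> [779, 776, 773, 770, 767]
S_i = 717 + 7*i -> [717, 724, 731, 738, 745]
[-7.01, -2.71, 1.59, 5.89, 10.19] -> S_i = -7.01 + 4.30*i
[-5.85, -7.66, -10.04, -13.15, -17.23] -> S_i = -5.85*1.31^i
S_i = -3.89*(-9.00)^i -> [-3.89, 35.01, -315.09, 2835.81, -25522.29]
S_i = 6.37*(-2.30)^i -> [6.37, -14.65, 33.7, -77.5, 178.26]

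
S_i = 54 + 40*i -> [54, 94, 134, 174, 214]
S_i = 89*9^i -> [89, 801, 7209, 64881, 583929]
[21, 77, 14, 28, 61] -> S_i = Random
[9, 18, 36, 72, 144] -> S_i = 9*2^i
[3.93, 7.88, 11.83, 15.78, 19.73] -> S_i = 3.93 + 3.95*i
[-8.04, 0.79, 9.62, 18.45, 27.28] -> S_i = -8.04 + 8.83*i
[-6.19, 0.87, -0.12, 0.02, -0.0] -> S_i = -6.19*(-0.14)^i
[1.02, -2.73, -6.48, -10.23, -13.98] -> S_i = 1.02 + -3.75*i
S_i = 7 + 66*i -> [7, 73, 139, 205, 271]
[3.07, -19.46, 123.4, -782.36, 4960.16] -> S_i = 3.07*(-6.34)^i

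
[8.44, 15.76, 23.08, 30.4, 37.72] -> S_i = 8.44 + 7.32*i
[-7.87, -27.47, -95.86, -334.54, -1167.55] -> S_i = -7.87*3.49^i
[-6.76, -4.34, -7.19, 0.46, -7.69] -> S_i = Random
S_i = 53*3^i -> [53, 159, 477, 1431, 4293]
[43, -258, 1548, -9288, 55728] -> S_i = 43*-6^i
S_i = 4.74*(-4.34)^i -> [4.74, -20.57, 89.28, -387.48, 1681.66]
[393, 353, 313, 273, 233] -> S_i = 393 + -40*i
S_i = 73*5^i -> [73, 365, 1825, 9125, 45625]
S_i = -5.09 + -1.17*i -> [-5.09, -6.26, -7.43, -8.6, -9.77]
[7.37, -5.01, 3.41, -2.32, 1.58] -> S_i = 7.37*(-0.68)^i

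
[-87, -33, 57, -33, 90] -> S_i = Random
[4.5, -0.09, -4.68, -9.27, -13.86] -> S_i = 4.50 + -4.59*i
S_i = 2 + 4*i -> [2, 6, 10, 14, 18]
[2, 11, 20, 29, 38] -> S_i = 2 + 9*i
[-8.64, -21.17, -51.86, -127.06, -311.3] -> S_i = -8.64*2.45^i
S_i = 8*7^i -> [8, 56, 392, 2744, 19208]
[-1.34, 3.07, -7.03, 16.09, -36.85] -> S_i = -1.34*(-2.29)^i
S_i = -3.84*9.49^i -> [-3.84, -36.44, -345.83, -3281.93, -31145.55]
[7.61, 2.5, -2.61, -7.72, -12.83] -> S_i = 7.61 + -5.11*i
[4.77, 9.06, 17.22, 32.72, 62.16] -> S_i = 4.77*1.90^i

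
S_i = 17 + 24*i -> [17, 41, 65, 89, 113]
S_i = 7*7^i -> [7, 49, 343, 2401, 16807]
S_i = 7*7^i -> [7, 49, 343, 2401, 16807]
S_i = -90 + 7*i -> [-90, -83, -76, -69, -62]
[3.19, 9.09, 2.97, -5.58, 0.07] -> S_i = Random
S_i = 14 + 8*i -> [14, 22, 30, 38, 46]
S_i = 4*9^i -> [4, 36, 324, 2916, 26244]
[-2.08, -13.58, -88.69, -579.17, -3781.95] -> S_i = -2.08*6.53^i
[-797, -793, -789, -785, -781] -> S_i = -797 + 4*i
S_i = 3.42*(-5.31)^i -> [3.42, -18.16, 96.43, -512.05, 2718.97]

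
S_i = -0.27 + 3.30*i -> [-0.27, 3.03, 6.33, 9.63, 12.93]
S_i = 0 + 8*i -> [0, 8, 16, 24, 32]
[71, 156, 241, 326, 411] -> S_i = 71 + 85*i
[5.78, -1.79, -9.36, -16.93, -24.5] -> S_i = 5.78 + -7.57*i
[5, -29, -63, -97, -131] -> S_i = 5 + -34*i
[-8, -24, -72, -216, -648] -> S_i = -8*3^i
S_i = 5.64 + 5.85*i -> [5.64, 11.49, 17.34, 23.19, 29.04]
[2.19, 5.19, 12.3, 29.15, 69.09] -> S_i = 2.19*2.37^i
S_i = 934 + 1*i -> [934, 935, 936, 937, 938]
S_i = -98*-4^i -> [-98, 392, -1568, 6272, -25088]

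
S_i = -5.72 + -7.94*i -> [-5.72, -13.66, -21.6, -29.54, -37.48]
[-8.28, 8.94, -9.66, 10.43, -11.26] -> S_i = -8.28*(-1.08)^i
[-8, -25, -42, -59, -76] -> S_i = -8 + -17*i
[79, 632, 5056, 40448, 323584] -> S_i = 79*8^i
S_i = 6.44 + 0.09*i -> [6.44, 6.53, 6.62, 6.71, 6.8]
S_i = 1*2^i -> [1, 2, 4, 8, 16]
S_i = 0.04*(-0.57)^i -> [0.04, -0.02, 0.01, -0.01, 0.0]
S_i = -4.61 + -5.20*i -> [-4.61, -9.81, -15.01, -20.21, -25.41]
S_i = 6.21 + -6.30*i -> [6.21, -0.09, -6.39, -12.69, -18.99]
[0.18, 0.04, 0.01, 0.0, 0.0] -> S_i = 0.18*0.21^i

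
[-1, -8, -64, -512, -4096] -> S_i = -1*8^i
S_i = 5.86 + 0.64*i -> [5.86, 6.5, 7.14, 7.78, 8.42]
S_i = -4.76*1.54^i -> [-4.76, -7.33, -11.29, -17.38, -26.77]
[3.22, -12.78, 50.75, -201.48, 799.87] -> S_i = 3.22*(-3.97)^i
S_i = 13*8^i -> [13, 104, 832, 6656, 53248]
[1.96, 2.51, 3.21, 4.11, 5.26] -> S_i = 1.96*1.28^i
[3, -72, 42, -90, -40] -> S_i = Random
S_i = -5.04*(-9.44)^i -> [-5.04, 47.58, -449.13, 4239.81, -40023.82]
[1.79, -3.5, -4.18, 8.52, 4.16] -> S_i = Random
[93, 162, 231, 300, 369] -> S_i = 93 + 69*i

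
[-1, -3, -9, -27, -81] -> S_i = -1*3^i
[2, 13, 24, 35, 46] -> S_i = 2 + 11*i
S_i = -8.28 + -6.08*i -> [-8.28, -14.36, -20.44, -26.52, -32.6]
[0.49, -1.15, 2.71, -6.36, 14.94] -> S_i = 0.49*(-2.35)^i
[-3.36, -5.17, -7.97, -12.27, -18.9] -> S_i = -3.36*1.54^i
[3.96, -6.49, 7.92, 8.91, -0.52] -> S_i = Random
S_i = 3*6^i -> [3, 18, 108, 648, 3888]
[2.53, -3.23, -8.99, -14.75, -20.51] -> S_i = 2.53 + -5.76*i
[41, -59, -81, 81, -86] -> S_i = Random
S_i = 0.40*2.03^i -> [0.4, 0.81, 1.65, 3.35, 6.79]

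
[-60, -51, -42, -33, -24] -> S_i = -60 + 9*i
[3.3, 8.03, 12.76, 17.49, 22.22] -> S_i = 3.30 + 4.73*i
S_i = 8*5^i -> [8, 40, 200, 1000, 5000]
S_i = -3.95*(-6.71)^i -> [-3.95, 26.5, -177.85, 1193.34, -8007.32]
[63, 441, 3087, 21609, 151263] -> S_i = 63*7^i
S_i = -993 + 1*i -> [-993, -992, -991, -990, -989]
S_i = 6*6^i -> [6, 36, 216, 1296, 7776]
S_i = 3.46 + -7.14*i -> [3.46, -3.68, -10.82, -17.96, -25.1]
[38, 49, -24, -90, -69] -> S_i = Random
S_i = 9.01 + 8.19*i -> [9.01, 17.2, 25.39, 33.58, 41.77]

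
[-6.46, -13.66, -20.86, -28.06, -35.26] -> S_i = -6.46 + -7.20*i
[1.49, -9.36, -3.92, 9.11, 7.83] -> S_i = Random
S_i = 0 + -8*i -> [0, -8, -16, -24, -32]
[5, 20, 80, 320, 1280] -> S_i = 5*4^i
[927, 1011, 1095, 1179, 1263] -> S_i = 927 + 84*i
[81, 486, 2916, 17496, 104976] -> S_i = 81*6^i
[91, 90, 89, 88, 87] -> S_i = 91 + -1*i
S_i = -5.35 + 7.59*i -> [-5.35, 2.24, 9.83, 17.42, 25.01]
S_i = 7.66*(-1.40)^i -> [7.66, -10.72, 15.01, -21.02, 29.43]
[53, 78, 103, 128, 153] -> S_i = 53 + 25*i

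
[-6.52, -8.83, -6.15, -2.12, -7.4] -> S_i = Random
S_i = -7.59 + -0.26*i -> [-7.59, -7.85, -8.11, -8.37, -8.63]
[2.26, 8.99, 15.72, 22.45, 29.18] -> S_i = 2.26 + 6.73*i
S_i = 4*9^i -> [4, 36, 324, 2916, 26244]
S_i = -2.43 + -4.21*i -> [-2.43, -6.64, -10.85, -15.06, -19.27]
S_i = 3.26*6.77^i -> [3.26, 22.07, 149.42, 1011.54, 6848.13]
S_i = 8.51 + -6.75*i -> [8.51, 1.76, -4.99, -11.74, -18.49]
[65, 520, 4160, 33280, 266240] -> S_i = 65*8^i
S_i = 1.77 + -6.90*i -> [1.77, -5.13, -12.03, -18.93, -25.83]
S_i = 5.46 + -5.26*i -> [5.46, 0.2, -5.06, -10.32, -15.58]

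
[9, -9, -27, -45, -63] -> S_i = 9 + -18*i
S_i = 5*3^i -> [5, 15, 45, 135, 405]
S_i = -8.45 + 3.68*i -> [-8.45, -4.77, -1.09, 2.59, 6.27]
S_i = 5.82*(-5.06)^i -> [5.82, -29.45, 149.01, -754.01, 3815.27]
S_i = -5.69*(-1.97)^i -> [-5.69, 11.21, -22.08, 43.5, -85.7]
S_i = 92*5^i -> [92, 460, 2300, 11500, 57500]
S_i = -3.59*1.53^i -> [-3.59, -5.49, -8.4, -12.86, -19.67]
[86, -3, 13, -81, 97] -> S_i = Random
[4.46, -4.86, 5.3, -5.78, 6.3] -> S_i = 4.46*(-1.09)^i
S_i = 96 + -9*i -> [96, 87, 78, 69, 60]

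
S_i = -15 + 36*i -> [-15, 21, 57, 93, 129]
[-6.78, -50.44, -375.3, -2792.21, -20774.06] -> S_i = -6.78*7.44^i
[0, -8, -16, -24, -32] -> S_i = 0 + -8*i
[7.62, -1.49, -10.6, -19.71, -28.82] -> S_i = 7.62 + -9.11*i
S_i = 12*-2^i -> [12, -24, 48, -96, 192]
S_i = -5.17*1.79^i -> [-5.17, -9.25, -16.57, -29.65, -53.08]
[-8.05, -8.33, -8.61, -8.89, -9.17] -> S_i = -8.05 + -0.28*i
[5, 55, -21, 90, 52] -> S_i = Random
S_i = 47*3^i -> [47, 141, 423, 1269, 3807]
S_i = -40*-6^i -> [-40, 240, -1440, 8640, -51840]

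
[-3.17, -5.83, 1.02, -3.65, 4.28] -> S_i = Random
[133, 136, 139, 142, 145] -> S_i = 133 + 3*i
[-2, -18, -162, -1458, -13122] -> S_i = -2*9^i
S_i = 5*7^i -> [5, 35, 245, 1715, 12005]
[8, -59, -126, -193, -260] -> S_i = 8 + -67*i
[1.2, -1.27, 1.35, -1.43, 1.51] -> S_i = 1.20*(-1.06)^i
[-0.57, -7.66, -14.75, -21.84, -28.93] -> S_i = -0.57 + -7.09*i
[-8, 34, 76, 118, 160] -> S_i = -8 + 42*i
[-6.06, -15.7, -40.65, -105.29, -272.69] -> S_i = -6.06*2.59^i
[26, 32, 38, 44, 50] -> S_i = 26 + 6*i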